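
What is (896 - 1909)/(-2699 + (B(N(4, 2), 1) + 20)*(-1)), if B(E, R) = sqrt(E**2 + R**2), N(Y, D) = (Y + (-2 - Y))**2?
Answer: 2754347/7392944 - 1013*sqrt(17)/7392944 ≈ 0.37200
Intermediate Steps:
N(Y, D) = 4 (N(Y, D) = (-2)**2 = 4)
(896 - 1909)/(-2699 + (B(N(4, 2), 1) + 20)*(-1)) = (896 - 1909)/(-2699 + (sqrt(4**2 + 1**2) + 20)*(-1)) = -1013/(-2699 + (sqrt(16 + 1) + 20)*(-1)) = -1013/(-2699 + (sqrt(17) + 20)*(-1)) = -1013/(-2699 + (20 + sqrt(17))*(-1)) = -1013/(-2699 + (-20 - sqrt(17))) = -1013/(-2719 - sqrt(17))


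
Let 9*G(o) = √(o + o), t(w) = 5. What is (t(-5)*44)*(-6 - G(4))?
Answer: -1320 - 440*√2/9 ≈ -1389.1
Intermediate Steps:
G(o) = √2*√o/9 (G(o) = √(o + o)/9 = √(2*o)/9 = (√2*√o)/9 = √2*√o/9)
(t(-5)*44)*(-6 - G(4)) = (5*44)*(-6 - √2*√4/9) = 220*(-6 - √2*2/9) = 220*(-6 - 2*√2/9) = -1320 - 440*√2/9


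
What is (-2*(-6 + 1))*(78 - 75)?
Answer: 30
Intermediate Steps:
(-2*(-6 + 1))*(78 - 75) = -2*(-5)*3 = 10*3 = 30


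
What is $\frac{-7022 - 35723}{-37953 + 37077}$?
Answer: $\frac{42745}{876} \approx 48.796$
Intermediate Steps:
$\frac{-7022 - 35723}{-37953 + 37077} = - \frac{42745}{-876} = \left(-42745\right) \left(- \frac{1}{876}\right) = \frac{42745}{876}$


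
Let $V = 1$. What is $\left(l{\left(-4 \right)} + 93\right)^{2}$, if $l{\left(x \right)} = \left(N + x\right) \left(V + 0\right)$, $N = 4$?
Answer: $8649$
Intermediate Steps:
$l{\left(x \right)} = 4 + x$ ($l{\left(x \right)} = \left(4 + x\right) \left(1 + 0\right) = \left(4 + x\right) 1 = 4 + x$)
$\left(l{\left(-4 \right)} + 93\right)^{2} = \left(\left(4 - 4\right) + 93\right)^{2} = \left(0 + 93\right)^{2} = 93^{2} = 8649$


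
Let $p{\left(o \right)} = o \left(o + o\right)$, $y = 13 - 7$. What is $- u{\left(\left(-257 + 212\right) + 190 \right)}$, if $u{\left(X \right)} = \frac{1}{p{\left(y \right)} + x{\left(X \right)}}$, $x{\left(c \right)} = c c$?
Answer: $- \frac{1}{21097} \approx -4.74 \cdot 10^{-5}$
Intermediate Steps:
$y = 6$
$x{\left(c \right)} = c^{2}$
$p{\left(o \right)} = 2 o^{2}$ ($p{\left(o \right)} = o 2 o = 2 o^{2}$)
$u{\left(X \right)} = \frac{1}{72 + X^{2}}$ ($u{\left(X \right)} = \frac{1}{2 \cdot 6^{2} + X^{2}} = \frac{1}{2 \cdot 36 + X^{2}} = \frac{1}{72 + X^{2}}$)
$- u{\left(\left(-257 + 212\right) + 190 \right)} = - \frac{1}{72 + \left(\left(-257 + 212\right) + 190\right)^{2}} = - \frac{1}{72 + \left(-45 + 190\right)^{2}} = - \frac{1}{72 + 145^{2}} = - \frac{1}{72 + 21025} = - \frac{1}{21097}$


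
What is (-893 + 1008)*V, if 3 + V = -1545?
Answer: -178020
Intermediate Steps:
V = -1548 (V = -3 - 1545 = -1548)
(-893 + 1008)*V = (-893 + 1008)*(-1548) = 115*(-1548) = -178020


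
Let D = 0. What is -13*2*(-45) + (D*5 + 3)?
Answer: 1173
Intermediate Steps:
-13*2*(-45) + (D*5 + 3) = -13*2*(-45) + (0*5 + 3) = -26*(-45) + (0 + 3) = 1170 + 3 = 1173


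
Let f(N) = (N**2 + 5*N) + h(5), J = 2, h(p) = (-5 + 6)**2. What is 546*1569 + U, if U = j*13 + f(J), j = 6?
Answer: 856767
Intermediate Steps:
h(p) = 1 (h(p) = 1**2 = 1)
f(N) = 1 + N**2 + 5*N (f(N) = (N**2 + 5*N) + 1 = 1 + N**2 + 5*N)
U = 93 (U = 6*13 + (1 + 2**2 + 5*2) = 78 + (1 + 4 + 10) = 78 + 15 = 93)
546*1569 + U = 546*1569 + 93 = 856674 + 93 = 856767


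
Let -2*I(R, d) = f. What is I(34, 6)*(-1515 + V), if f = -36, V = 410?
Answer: -19890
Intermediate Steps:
I(R, d) = 18 (I(R, d) = -½*(-36) = 18)
I(34, 6)*(-1515 + V) = 18*(-1515 + 410) = 18*(-1105) = -19890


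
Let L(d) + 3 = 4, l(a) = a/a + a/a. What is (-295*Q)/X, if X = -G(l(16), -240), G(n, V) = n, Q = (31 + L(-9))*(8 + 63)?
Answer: 335120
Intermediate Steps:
l(a) = 2 (l(a) = 1 + 1 = 2)
L(d) = 1 (L(d) = -3 + 4 = 1)
Q = 2272 (Q = (31 + 1)*(8 + 63) = 32*71 = 2272)
X = -2 (X = -1*2 = -2)
(-295*Q)/X = -295*2272/(-2) = -670240*(-1/2) = 335120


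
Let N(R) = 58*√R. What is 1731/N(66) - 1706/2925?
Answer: -1706/2925 + 577*√66/1276 ≈ 3.0904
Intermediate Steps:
1731/N(66) - 1706/2925 = 1731/((58*√66)) - 1706/2925 = 1731*(√66/3828) - 1706*1/2925 = 577*√66/1276 - 1706/2925 = -1706/2925 + 577*√66/1276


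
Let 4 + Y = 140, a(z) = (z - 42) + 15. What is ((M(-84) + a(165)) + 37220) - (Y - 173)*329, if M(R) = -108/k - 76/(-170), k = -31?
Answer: 130524543/2635 ≈ 49535.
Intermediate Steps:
M(R) = 10358/2635 (M(R) = -108/(-31) - 76/(-170) = -108*(-1/31) - 76*(-1/170) = 108/31 + 38/85 = 10358/2635)
a(z) = -27 + z (a(z) = (-42 + z) + 15 = -27 + z)
Y = 136 (Y = -4 + 140 = 136)
((M(-84) + a(165)) + 37220) - (Y - 173)*329 = ((10358/2635 + (-27 + 165)) + 37220) - (136 - 173)*329 = ((10358/2635 + 138) + 37220) - (-37)*329 = (373988/2635 + 37220) - 1*(-12173) = 98448688/2635 + 12173 = 130524543/2635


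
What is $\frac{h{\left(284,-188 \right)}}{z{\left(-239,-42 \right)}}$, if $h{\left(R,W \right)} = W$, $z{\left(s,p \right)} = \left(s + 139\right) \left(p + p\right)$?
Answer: $- \frac{47}{2100} \approx -0.022381$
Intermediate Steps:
$z{\left(s,p \right)} = 2 p \left(139 + s\right)$ ($z{\left(s,p \right)} = \left(139 + s\right) 2 p = 2 p \left(139 + s\right)$)
$\frac{h{\left(284,-188 \right)}}{z{\left(-239,-42 \right)}} = - \frac{188}{2 \left(-42\right) \left(139 - 239\right)} = - \frac{188}{2 \left(-42\right) \left(-100\right)} = - \frac{188}{8400} = \left(-188\right) \frac{1}{8400} = - \frac{47}{2100}$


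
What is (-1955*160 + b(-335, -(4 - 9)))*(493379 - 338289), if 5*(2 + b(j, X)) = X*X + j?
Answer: -48522077760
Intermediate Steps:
b(j, X) = -2 + j/5 + X²/5 (b(j, X) = -2 + (X*X + j)/5 = -2 + (X² + j)/5 = -2 + (j + X²)/5 = -2 + (j/5 + X²/5) = -2 + j/5 + X²/5)
(-1955*160 + b(-335, -(4 - 9)))*(493379 - 338289) = (-1955*160 + (-2 + (⅕)*(-335) + (-(4 - 9))²/5))*(493379 - 338289) = (-312800 + (-2 - 67 + (-1*(-5))²/5))*155090 = (-312800 + (-2 - 67 + (⅕)*5²))*155090 = (-312800 + (-2 - 67 + (⅕)*25))*155090 = (-312800 + (-2 - 67 + 5))*155090 = (-312800 - 64)*155090 = -312864*155090 = -48522077760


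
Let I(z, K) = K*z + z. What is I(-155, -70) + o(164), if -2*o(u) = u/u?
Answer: 21389/2 ≈ 10695.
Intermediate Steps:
I(z, K) = z + K*z
o(u) = -1/2 (o(u) = -u/(2*u) = -1/2*1 = -1/2)
I(-155, -70) + o(164) = -155*(1 - 70) - 1/2 = -155*(-69) - 1/2 = 10695 - 1/2 = 21389/2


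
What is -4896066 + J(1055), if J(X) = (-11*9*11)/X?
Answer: -5165350719/1055 ≈ -4.8961e+6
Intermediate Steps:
J(X) = -1089/X (J(X) = (-99*11)/X = -1089/X)
-4896066 + J(1055) = -4896066 - 1089/1055 = -5165350719/1055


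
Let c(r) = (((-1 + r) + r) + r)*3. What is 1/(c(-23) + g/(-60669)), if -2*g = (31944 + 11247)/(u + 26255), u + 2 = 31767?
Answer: -782225640/164267379601 ≈ -0.0047619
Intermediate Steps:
u = 31765 (u = -2 + 31767 = 31765)
g = -14397/38680 (g = -(31944 + 11247)/(2*(31765 + 26255)) = -43191/(2*58020) = -½*14397/19340 = -14397/38680 ≈ -0.37221)
c(r) = -3 + 9*r (c(r) = ((-1 + 2*r) + r)*3 = (-1 + 3*r)*3 = -3 + 9*r)
1/(c(-23) + g/(-60669)) = 1/((-3 + 9*(-23)) - 14397/38680/(-60669)) = 1/((-3 - 207) - 14397/38680*(-1/60669)) = 1/(-210 + 4799/782225640) = 1/(-164267379601/782225640) = -782225640/164267379601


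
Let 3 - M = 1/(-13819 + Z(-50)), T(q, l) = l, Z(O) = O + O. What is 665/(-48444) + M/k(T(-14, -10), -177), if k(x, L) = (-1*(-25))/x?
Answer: -4092129779/3371460180 ≈ -1.2138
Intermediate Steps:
Z(O) = 2*O
k(x, L) = 25/x
M = 41758/13919 (M = 3 - 1/(-13819 + 2*(-50)) = 3 - 1/(-13819 - 100) = 3 - 1/(-13919) = 3 - 1*(-1/13919) = 3 + 1/13919 = 41758/13919 ≈ 3.0001)
665/(-48444) + M/k(T(-14, -10), -177) = 665/(-48444) + 41758/(13919*((25/(-10)))) = 665*(-1/48444) + 41758/(13919*((25*(-⅒)))) = -665/48444 + 41758/(13919*(-5/2)) = -665/48444 + (41758/13919)*(-⅖) = -665/48444 - 83516/69595 = -4092129779/3371460180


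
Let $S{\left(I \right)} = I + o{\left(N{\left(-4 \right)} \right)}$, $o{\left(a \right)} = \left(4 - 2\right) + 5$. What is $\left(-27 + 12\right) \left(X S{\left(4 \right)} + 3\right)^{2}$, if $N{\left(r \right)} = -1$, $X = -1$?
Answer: $-960$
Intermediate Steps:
$o{\left(a \right)} = 7$ ($o{\left(a \right)} = 2 + 5 = 7$)
$S{\left(I \right)} = 7 + I$ ($S{\left(I \right)} = I + 7 = 7 + I$)
$\left(-27 + 12\right) \left(X S{\left(4 \right)} + 3\right)^{2} = \left(-27 + 12\right) \left(- (7 + 4) + 3\right)^{2} = - 15 \left(\left(-1\right) 11 + 3\right)^{2} = - 15 \left(-11 + 3\right)^{2} = - 15 \left(-8\right)^{2} = \left(-15\right) 64 = -960$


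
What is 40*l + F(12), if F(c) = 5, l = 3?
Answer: 125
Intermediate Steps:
40*l + F(12) = 40*3 + 5 = 120 + 5 = 125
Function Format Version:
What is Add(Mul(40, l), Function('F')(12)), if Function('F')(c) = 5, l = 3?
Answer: 125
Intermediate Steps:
Add(Mul(40, l), Function('F')(12)) = Add(Mul(40, 3), 5) = Add(120, 5) = 125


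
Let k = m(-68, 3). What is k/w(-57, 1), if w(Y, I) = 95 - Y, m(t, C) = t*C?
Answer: -51/38 ≈ -1.3421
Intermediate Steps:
m(t, C) = C*t
k = -204 (k = 3*(-68) = -204)
k/w(-57, 1) = -204/(95 - 1*(-57)) = -204/(95 + 57) = -204/152 = -204*1/152 = -51/38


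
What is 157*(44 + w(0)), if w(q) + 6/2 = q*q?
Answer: 6437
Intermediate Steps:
w(q) = -3 + q² (w(q) = -3 + q*q = -3 + q²)
157*(44 + w(0)) = 157*(44 + (-3 + 0²)) = 157*(44 + (-3 + 0)) = 157*(44 - 3) = 157*41 = 6437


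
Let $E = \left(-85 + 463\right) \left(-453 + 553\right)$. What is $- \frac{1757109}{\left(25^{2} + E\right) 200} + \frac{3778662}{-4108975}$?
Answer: $- \frac{27365233527}{23832055000} \approx -1.1483$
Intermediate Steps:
$E = 37800$ ($E = 378 \cdot 100 = 37800$)
$- \frac{1757109}{\left(25^{2} + E\right) 200} + \frac{3778662}{-4108975} = - \frac{1757109}{\left(25^{2} + 37800\right) 200} + \frac{3778662}{-4108975} = - \frac{1757109}{\left(625 + 37800\right) 200} + 3778662 \left(- \frac{1}{4108975}\right) = - \frac{1757109}{38425 \cdot 200} - \frac{3778662}{4108975} = - \frac{1757109}{7685000} - \frac{3778662}{4108975} = \left(-1757109\right) \frac{1}{7685000} - \frac{3778662}{4108975} = - \frac{33153}{145000} - \frac{3778662}{4108975} = - \frac{27365233527}{23832055000}$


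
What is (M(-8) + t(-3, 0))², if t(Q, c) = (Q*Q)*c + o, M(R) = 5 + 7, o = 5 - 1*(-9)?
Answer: 676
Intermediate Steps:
o = 14 (o = 5 + 9 = 14)
M(R) = 12
t(Q, c) = 14 + c*Q² (t(Q, c) = (Q*Q)*c + 14 = Q²*c + 14 = c*Q² + 14 = 14 + c*Q²)
(M(-8) + t(-3, 0))² = (12 + (14 + 0*(-3)²))² = (12 + (14 + 0*9))² = (12 + (14 + 0))² = (12 + 14)² = 26² = 676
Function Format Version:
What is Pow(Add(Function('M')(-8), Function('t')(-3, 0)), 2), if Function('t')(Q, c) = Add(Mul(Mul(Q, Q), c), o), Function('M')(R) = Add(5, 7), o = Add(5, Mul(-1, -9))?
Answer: 676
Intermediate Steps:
o = 14 (o = Add(5, 9) = 14)
Function('M')(R) = 12
Function('t')(Q, c) = Add(14, Mul(c, Pow(Q, 2))) (Function('t')(Q, c) = Add(Mul(Mul(Q, Q), c), 14) = Add(Mul(Pow(Q, 2), c), 14) = Add(Mul(c, Pow(Q, 2)), 14) = Add(14, Mul(c, Pow(Q, 2))))
Pow(Add(Function('M')(-8), Function('t')(-3, 0)), 2) = Pow(Add(12, Add(14, Mul(0, Pow(-3, 2)))), 2) = Pow(Add(12, Add(14, Mul(0, 9))), 2) = Pow(Add(12, Add(14, 0)), 2) = Pow(Add(12, 14), 2) = Pow(26, 2) = 676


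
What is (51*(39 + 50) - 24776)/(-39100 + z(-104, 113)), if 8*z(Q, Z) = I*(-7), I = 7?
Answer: 161896/312849 ≈ 0.51749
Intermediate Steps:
z(Q, Z) = -49/8 (z(Q, Z) = (7*(-7))/8 = (⅛)*(-49) = -49/8)
(51*(39 + 50) - 24776)/(-39100 + z(-104, 113)) = (51*(39 + 50) - 24776)/(-39100 - 49/8) = (51*89 - 24776)/(-312849/8) = (4539 - 24776)*(-8/312849) = -20237*(-8/312849) = 161896/312849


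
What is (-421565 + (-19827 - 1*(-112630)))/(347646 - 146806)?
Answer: -164381/100420 ≈ -1.6369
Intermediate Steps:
(-421565 + (-19827 - 1*(-112630)))/(347646 - 146806) = (-421565 + (-19827 + 112630))/200840 = (-421565 + 92803)*(1/200840) = -328762*1/200840 = -164381/100420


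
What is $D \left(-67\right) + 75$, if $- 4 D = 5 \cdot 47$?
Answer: $\frac{16045}{4} \approx 4011.3$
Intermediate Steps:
$D = - \frac{235}{4}$ ($D = - \frac{5 \cdot 47}{4} = \left(- \frac{1}{4}\right) 235 = - \frac{235}{4} \approx -58.75$)
$D \left(-67\right) + 75 = \left(- \frac{235}{4}\right) \left(-67\right) + 75 = \frac{15745}{4} + 75 = \frac{16045}{4}$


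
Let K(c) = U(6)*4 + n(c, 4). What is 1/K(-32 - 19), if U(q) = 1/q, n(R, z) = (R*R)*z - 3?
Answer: 3/31205 ≈ 9.6138e-5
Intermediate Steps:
n(R, z) = -3 + z*R² (n(R, z) = R²*z - 3 = z*R² - 3 = -3 + z*R²)
K(c) = -7/3 + 4*c² (K(c) = 4/6 + (-3 + 4*c²) = (⅙)*4 + (-3 + 4*c²) = ⅔ + (-3 + 4*c²) = -7/3 + 4*c²)
1/K(-32 - 19) = 1/(-7/3 + 4*(-32 - 19)²) = 1/(-7/3 + 4*(-51)²) = 1/(-7/3 + 4*2601) = 1/(-7/3 + 10404) = 1/(31205/3) = 3/31205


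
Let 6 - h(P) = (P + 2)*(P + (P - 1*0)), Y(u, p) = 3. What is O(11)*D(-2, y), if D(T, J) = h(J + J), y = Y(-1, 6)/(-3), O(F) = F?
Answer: 66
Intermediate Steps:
y = -1 (y = 3/(-3) = 3*(-⅓) = -1)
h(P) = 6 - 2*P*(2 + P) (h(P) = 6 - (P + 2)*(P + (P - 1*0)) = 6 - (2 + P)*(P + (P + 0)) = 6 - (2 + P)*(P + P) = 6 - (2 + P)*2*P = 6 - 2*P*(2 + P))
D(T, J) = 6 - 8*J - 8*J² (D(T, J) = 6 - 4*(J + J) - 2*(J + J)² = 6 - 8*J - 2*4*J² = 6 - 8*J - 8*J²)
O(11)*D(-2, y) = 11*(6 - 8*(-1) - 8*(-1)²) = 11*(6 + 8 - 8*1) = 11*(6 + 8 - 8) = 11*6 = 66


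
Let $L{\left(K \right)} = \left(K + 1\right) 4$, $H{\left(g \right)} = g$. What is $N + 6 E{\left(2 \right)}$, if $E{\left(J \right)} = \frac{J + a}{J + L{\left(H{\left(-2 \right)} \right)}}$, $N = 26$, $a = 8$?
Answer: $-4$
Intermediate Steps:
$L{\left(K \right)} = 4 + 4 K$ ($L{\left(K \right)} = \left(1 + K\right) 4 = 4 + 4 K$)
$E{\left(J \right)} = \frac{8 + J}{-4 + J}$ ($E{\left(J \right)} = \frac{J + 8}{J + \left(4 + 4 \left(-2\right)\right)} = \frac{8 + J}{J + \left(4 - 8\right)} = \frac{8 + J}{J - 4} = \frac{8 + J}{-4 + J}$)
$N + 6 E{\left(2 \right)} = 26 + 6 \frac{8 + 2}{-4 + 2} = 26 + 6 \frac{1}{-2} \cdot 10 = 26 + 6 \left(\left(- \frac{1}{2}\right) 10\right) = 26 + 6 \left(-5\right) = 26 - 30 = -4$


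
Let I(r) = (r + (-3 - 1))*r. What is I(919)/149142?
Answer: 280295/49714 ≈ 5.6382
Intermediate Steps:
I(r) = r*(-4 + r) (I(r) = (r - 4)*r = (-4 + r)*r = r*(-4 + r))
I(919)/149142 = (919*(-4 + 919))/149142 = (919*915)*(1/149142) = 840885*(1/149142) = 280295/49714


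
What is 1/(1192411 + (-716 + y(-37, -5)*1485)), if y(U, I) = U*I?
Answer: 1/1466420 ≈ 6.8193e-7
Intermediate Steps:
y(U, I) = I*U
1/(1192411 + (-716 + y(-37, -5)*1485)) = 1/(1192411 + (-716 - 5*(-37)*1485)) = 1/(1192411 + (-716 + 185*1485)) = 1/(1192411 + (-716 + 274725)) = 1/(1192411 + 274009) = 1/1466420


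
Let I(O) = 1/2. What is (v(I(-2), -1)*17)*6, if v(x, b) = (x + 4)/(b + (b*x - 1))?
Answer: -918/5 ≈ -183.60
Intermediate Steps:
I(O) = ½
v(x, b) = (4 + x)/(-1 + b + b*x) (v(x, b) = (4 + x)/(b + (-1 + b*x)) = (4 + x)/(-1 + b + b*x))
(v(I(-2), -1)*17)*6 = (((4 + ½)/(-1 - 1 - 1*½))*17)*6 = (((9/2)/(-1 - 1 - ½))*17)*6 = (((9/2)/(-5/2))*17)*6 = (-⅖*9/2*17)*6 = -9/5*17*6 = -153/5*6 = -918/5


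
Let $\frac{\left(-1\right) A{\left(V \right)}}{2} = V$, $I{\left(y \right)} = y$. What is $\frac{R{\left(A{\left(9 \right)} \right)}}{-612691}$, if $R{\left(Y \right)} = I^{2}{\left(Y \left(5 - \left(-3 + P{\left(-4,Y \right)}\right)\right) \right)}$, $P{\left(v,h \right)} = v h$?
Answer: $- \frac{1327104}{612691} \approx -2.166$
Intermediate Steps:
$P{\left(v,h \right)} = h v$
$A{\left(V \right)} = - 2 V$
$R{\left(Y \right)} = Y^{2} \left(8 + 4 Y\right)^{2}$ ($R{\left(Y \right)} = \left(Y \left(5 - \left(-3 + Y \left(-4\right)\right)\right)\right)^{2} = \left(Y \left(5 - \left(-3 - 4 Y\right)\right)\right)^{2} = \left(Y \left(5 + \left(3 + 4 Y\right)\right)\right)^{2} = \left(Y \left(8 + 4 Y\right)\right)^{2} = Y^{2} \left(8 + 4 Y\right)^{2}$)
$\frac{R{\left(A{\left(9 \right)} \right)}}{-612691} = \frac{16 \left(\left(-2\right) 9\right)^{2} \left(2 - 18\right)^{2}}{-612691} = 16 \left(-18\right)^{2} \left(2 - 18\right)^{2} \left(- \frac{1}{612691}\right) = 16 \cdot 324 \left(-16\right)^{2} \left(- \frac{1}{612691}\right) = 16 \cdot 324 \cdot 256 \left(- \frac{1}{612691}\right) = 1327104 \left(- \frac{1}{612691}\right) = - \frac{1327104}{612691}$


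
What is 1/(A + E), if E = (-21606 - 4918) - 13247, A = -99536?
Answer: -1/139307 ≈ -7.1784e-6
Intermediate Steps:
E = -39771 (E = -26524 - 13247 = -39771)
1/(A + E) = 1/(-99536 - 39771) = 1/(-139307) = -1/139307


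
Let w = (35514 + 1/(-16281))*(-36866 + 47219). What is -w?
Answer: -1995380047283/5427 ≈ -3.6768e+8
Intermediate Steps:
w = 1995380047283/5427 (w = (35514 - 1/16281)*10353 = (578203433/16281)*10353 = 1995380047283/5427 ≈ 3.6768e+8)
-w = -1*1995380047283/5427 = -1995380047283/5427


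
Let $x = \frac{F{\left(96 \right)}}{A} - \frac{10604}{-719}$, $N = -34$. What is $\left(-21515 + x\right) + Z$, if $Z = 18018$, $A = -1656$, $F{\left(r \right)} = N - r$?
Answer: $- \frac{2073049157}{595332} \approx -3482.2$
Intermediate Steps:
$F{\left(r \right)} = -34 - r$
$x = \frac{8826847}{595332}$ ($x = \frac{-34 - 96}{-1656} - \frac{10604}{-719} = \left(-34 - 96\right) \left(- \frac{1}{1656}\right) - - \frac{10604}{719} = \left(-130\right) \left(- \frac{1}{1656}\right) + \frac{10604}{719} = \frac{65}{828} + \frac{10604}{719} = \frac{8826847}{595332} \approx 14.827$)
$\left(-21515 + x\right) + Z = \left(-21515 + \frac{8826847}{595332}\right) + 18018 = - \frac{12799741133}{595332} + 18018 = - \frac{2073049157}{595332}$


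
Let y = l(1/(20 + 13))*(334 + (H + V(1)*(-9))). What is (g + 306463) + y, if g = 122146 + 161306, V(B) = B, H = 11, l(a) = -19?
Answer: 583531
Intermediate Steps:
g = 283452
y = -6384 (y = -19*(334 + (11 + 1*(-9))) = -19*(334 + (11 - 9)) = -19*(334 + 2) = -19*336 = -6384)
(g + 306463) + y = (283452 + 306463) - 6384 = 589915 - 6384 = 583531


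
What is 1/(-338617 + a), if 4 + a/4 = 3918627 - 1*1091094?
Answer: 1/10971499 ≈ 9.1145e-8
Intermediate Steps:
a = 11310116 (a = -16 + 4*(3918627 - 1*1091094) = -16 + 4*(3918627 - 1091094) = -16 + 4*2827533 = -16 + 11310132 = 11310116)
1/(-338617 + a) = 1/(-338617 + 11310116) = 1/10971499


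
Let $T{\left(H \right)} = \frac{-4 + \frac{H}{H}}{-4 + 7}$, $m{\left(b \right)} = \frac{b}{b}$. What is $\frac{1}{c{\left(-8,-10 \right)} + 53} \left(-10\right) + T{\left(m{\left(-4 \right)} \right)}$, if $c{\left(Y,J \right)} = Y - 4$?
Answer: $- \frac{51}{41} \approx -1.2439$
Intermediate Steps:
$c{\left(Y,J \right)} = -4 + Y$
$m{\left(b \right)} = 1$
$T{\left(H \right)} = -1$ ($T{\left(H \right)} = \frac{-4 + 1}{3} = \left(-3\right) \frac{1}{3} = -1$)
$\frac{1}{c{\left(-8,-10 \right)} + 53} \left(-10\right) + T{\left(m{\left(-4 \right)} \right)} = \frac{1}{\left(-4 - 8\right) + 53} \left(-10\right) - 1 = \frac{1}{-12 + 53} \left(-10\right) - 1 = \frac{1}{41} \left(-10\right) - 1 = - \frac{10}{41} - 1 = - \frac{51}{41}$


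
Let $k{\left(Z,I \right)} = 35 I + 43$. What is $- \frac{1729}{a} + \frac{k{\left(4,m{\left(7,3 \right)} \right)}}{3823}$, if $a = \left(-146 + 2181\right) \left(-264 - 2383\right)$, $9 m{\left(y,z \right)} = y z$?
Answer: $\frac{2034435131}{61779431505} \approx 0.032931$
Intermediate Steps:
$m{\left(y,z \right)} = \frac{y z}{9}$
$k{\left(Z,I \right)} = 43 + 35 I$
$a = -5386645$ ($a = 2035 \left(-2647\right) = -5386645$)
$- \frac{1729}{a} + \frac{k{\left(4,m{\left(7,3 \right)} \right)}}{3823} = - \frac{1729}{-5386645} + \frac{43 + 35 \cdot \frac{1}{9} \cdot 7 \cdot 3}{3823} = \left(-1729\right) \left(- \frac{1}{5386645}\right) + \left(43 + 35 \cdot \frac{7}{3}\right) \frac{1}{3823} = \frac{1729}{5386645} + \left(43 + \frac{245}{3}\right) \frac{1}{3823} = \frac{1729}{5386645} + \frac{374}{3} \cdot \frac{1}{3823} = \frac{1729}{5386645} + \frac{374}{11469} = \frac{2034435131}{61779431505}$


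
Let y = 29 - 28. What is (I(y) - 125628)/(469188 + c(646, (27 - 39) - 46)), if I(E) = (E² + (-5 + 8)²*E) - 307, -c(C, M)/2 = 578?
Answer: -125925/468032 ≈ -0.26905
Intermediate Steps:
y = 1
c(C, M) = -1156 (c(C, M) = -2*578 = -1156)
I(E) = -307 + E² + 9*E (I(E) = (E² + 3²*E) - 307 = (E² + 9*E) - 307 = -307 + E² + 9*E)
(I(y) - 125628)/(469188 + c(646, (27 - 39) - 46)) = ((-307 + 1² + 9*1) - 125628)/(469188 - 1156) = ((-307 + 1 + 9) - 125628)/468032 = (-297 - 125628)*(1/468032) = -125925*1/468032 = -125925/468032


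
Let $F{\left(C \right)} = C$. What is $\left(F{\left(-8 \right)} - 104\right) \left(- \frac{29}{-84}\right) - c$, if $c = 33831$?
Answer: $- \frac{101609}{3} \approx -33870.0$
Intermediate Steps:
$\left(F{\left(-8 \right)} - 104\right) \left(- \frac{29}{-84}\right) - c = \left(-8 - 104\right) \left(- \frac{29}{-84}\right) - 33831 = - 112 \left(\left(-29\right) \left(- \frac{1}{84}\right)\right) - 33831 = \left(-112\right) \frac{29}{84} - 33831 = - \frac{116}{3} - 33831 = - \frac{101609}{3}$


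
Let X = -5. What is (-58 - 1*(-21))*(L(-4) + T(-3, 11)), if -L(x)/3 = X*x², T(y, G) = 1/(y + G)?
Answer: -71077/8 ≈ -8884.6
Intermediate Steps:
T(y, G) = 1/(G + y)
L(x) = 15*x² (L(x) = -(-15)*x² = 15*x²)
(-58 - 1*(-21))*(L(-4) + T(-3, 11)) = (-58 - 1*(-21))*(15*(-4)² + 1/(11 - 3)) = (-58 + 21)*(15*16 + 1/8) = -37*(240 + ⅛) = -37*1921/8 = -71077/8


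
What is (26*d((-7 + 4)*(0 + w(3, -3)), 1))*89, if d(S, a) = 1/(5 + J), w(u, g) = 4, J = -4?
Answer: 2314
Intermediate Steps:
d(S, a) = 1 (d(S, a) = 1/(5 - 4) = 1/1 = 1)
(26*d((-7 + 4)*(0 + w(3, -3)), 1))*89 = (26*1)*89 = 26*89 = 2314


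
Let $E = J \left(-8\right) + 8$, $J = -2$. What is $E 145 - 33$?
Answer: $3447$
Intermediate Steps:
$E = 24$ ($E = \left(-2\right) \left(-8\right) + 8 = 16 + 8 = 24$)
$E 145 - 33 = 24 \cdot 145 - 33 = 3480 - 33 = 3447$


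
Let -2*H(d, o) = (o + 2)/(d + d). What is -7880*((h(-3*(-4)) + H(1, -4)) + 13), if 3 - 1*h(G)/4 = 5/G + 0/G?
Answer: -563420/3 ≈ -1.8781e+5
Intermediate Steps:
H(d, o) = -(2 + o)/(4*d) (H(d, o) = -(o + 2)/(2*(d + d)) = -(2 + o)/(2*(2*d)) = -(2 + o)*1/(2*d)/2 = -(2 + o)/(4*d))
h(G) = 12 - 20/G (h(G) = 12 - 4*(5/G + 0/G) = 12 - 4*(5/G + 0) = 12 - 20/G)
-7880*((h(-3*(-4)) + H(1, -4)) + 13) = -7880*(((12 - 20/((-3*(-4)))) + (1/4)*(-2 - 1*(-4))/1) + 13) = -7880*(((12 - 20/12) + (1/4)*1*(-2 + 4)) + 13) = -7880*(((12 - 20*1/12) + (1/4)*1*2) + 13) = -7880*(((12 - 5/3) + 1/2) + 13) = -7880*((31/3 + 1/2) + 13) = -7880*(65/6 + 13) = -7880*143/6 = -563420/3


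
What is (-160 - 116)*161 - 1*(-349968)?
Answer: 305532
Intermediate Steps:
(-160 - 116)*161 - 1*(-349968) = -276*161 + 349968 = -44436 + 349968 = 305532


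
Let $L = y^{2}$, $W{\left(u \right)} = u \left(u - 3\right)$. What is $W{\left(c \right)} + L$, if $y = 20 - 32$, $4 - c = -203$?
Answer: $42372$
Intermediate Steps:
$c = 207$ ($c = 4 - -203 = 4 + 203 = 207$)
$W{\left(u \right)} = u \left(-3 + u\right)$
$y = -12$
$L = 144$ ($L = \left(-12\right)^{2} = 144$)
$W{\left(c \right)} + L = 207 \left(-3 + 207\right) + 144 = 207 \cdot 204 + 144 = 42228 + 144 = 42372$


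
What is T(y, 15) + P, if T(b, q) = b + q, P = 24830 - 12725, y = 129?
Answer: 12249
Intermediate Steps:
P = 12105
T(y, 15) + P = (129 + 15) + 12105 = 144 + 12105 = 12249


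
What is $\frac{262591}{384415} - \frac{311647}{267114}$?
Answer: $- \frac{49660049131}{102682628310} \approx -0.48363$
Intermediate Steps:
$\frac{262591}{384415} - \frac{311647}{267114} = - \frac{49660049131}{102682628310}$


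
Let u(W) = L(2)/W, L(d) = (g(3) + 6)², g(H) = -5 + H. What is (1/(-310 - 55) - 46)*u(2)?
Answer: -134328/365 ≈ -368.02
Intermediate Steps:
L(d) = 16 (L(d) = ((-5 + 3) + 6)² = (-2 + 6)² = 4² = 16)
u(W) = 16/W
(1/(-310 - 55) - 46)*u(2) = (1/(-310 - 55) - 46)*(16/2) = (1/(-365) - 46)*(16*(½)) = (-1/365 - 46)*8 = -16791/365*8 = -134328/365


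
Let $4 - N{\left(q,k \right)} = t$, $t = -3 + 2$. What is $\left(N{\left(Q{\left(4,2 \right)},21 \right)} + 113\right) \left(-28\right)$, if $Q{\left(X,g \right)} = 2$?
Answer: $-3304$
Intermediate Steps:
$t = -1$
$N{\left(q,k \right)} = 5$ ($N{\left(q,k \right)} = 4 - -1 = 4 + 1 = 5$)
$\left(N{\left(Q{\left(4,2 \right)},21 \right)} + 113\right) \left(-28\right) = \left(5 + 113\right) \left(-28\right) = 118 \left(-28\right) = -3304$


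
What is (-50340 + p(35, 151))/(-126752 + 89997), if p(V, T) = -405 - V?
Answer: 10156/7351 ≈ 1.3816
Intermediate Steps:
(-50340 + p(35, 151))/(-126752 + 89997) = (-50340 + (-405 - 1*35))/(-126752 + 89997) = (-50340 + (-405 - 35))/(-36755) = (-50340 - 440)*(-1/36755) = -50780*(-1/36755) = 10156/7351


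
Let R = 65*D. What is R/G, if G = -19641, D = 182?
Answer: -11830/19641 ≈ -0.60231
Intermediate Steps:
R = 11830 (R = 65*182 = 11830)
R/G = 11830/(-19641) = 11830*(-1/19641) = -11830/19641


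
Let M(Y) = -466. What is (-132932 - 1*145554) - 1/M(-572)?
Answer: -129774475/466 ≈ -2.7849e+5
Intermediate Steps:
(-132932 - 1*145554) - 1/M(-572) = (-132932 - 1*145554) - 1/(-466) = (-132932 - 145554) - 1*(-1/466) = -278486 + 1/466 = -129774475/466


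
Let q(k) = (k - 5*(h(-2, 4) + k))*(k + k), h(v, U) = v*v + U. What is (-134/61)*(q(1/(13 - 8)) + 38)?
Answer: -72628/1525 ≈ -47.625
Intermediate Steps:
h(v, U) = U + v² (h(v, U) = v² + U = U + v²)
q(k) = 2*k*(-40 - 4*k) (q(k) = (k - 5*((4 + (-2)²) + k))*(k + k) = (k - 5*((4 + 4) + k))*(2*k) = (k - 5*(8 + k))*(2*k) = (k + (-40 - 5*k))*(2*k) = (-40 - 4*k)*(2*k) = 2*k*(-40 - 4*k))
(-134/61)*(q(1/(13 - 8)) + 38) = (-134/61)*(-8*(10 + 1/(13 - 8))/(13 - 8) + 38) = (-134*1/61)*(-8*(10 + 1/5)/5 + 38) = -134*(-8*⅕*(10 + ⅕) + 38)/61 = -134*(-8*⅕*51/5 + 38)/61 = -134*(-408/25 + 38)/61 = -134/61*542/25 = -72628/1525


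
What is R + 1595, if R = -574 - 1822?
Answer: -801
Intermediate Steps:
R = -2396
R + 1595 = -2396 + 1595 = -801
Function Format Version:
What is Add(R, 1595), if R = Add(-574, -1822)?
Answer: -801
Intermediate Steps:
R = -2396
Add(R, 1595) = Add(-2396, 1595) = -801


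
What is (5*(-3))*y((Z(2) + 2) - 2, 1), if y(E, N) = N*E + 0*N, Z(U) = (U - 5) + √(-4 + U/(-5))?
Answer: 45 - 3*I*√110 ≈ 45.0 - 31.464*I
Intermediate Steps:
Z(U) = -5 + U + √(-4 - U/5) (Z(U) = (-5 + U) + √(-4 + U*(-⅕)) = (-5 + U) + √(-4 - U/5) = -5 + U + √(-4 - U/5))
y(E, N) = E*N (y(E, N) = E*N + 0 = E*N)
(5*(-3))*y((Z(2) + 2) - 2, 1) = (5*(-3))*((((-5 + 2 + √(-100 - 5*2)/5) + 2) - 2)*1) = -15*(((-5 + 2 + √(-100 - 10)/5) + 2) - 2) = -15*(((-5 + 2 + √(-110)/5) + 2) - 2) = -15*(((-5 + 2 + (I*√110)/5) + 2) - 2) = -15*(((-5 + 2 + I*√110/5) + 2) - 2) = -15*(((-3 + I*√110/5) + 2) - 2) = -15*((-1 + I*√110/5) - 2) = -15*(-3 + I*√110/5) = 45 - 3*I*√110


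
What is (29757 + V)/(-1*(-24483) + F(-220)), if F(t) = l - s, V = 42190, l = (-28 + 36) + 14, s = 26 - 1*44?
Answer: 71947/24523 ≈ 2.9339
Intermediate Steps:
s = -18 (s = 26 - 44 = -18)
l = 22 (l = 8 + 14 = 22)
F(t) = 40 (F(t) = 22 - 1*(-18) = 22 + 18 = 40)
(29757 + V)/(-1*(-24483) + F(-220)) = (29757 + 42190)/(-1*(-24483) + 40) = 71947/(24483 + 40) = 71947/24523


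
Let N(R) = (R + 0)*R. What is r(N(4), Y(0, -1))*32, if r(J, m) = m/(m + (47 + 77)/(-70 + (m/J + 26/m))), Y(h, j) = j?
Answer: 49184/3521 ≈ 13.969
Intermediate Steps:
N(R) = R² (N(R) = R*R = R²)
r(J, m) = m/(m + 124/(-70 + 26/m + m/J)) (r(J, m) = m/(m + 124/(-70 + (26/m + m/J))) = m/(m + 124/(-70 + 26/m + m/J)))
r(N(4), Y(0, -1))*32 = (((-1)² + 26*4² - 70*4²*(-1))/((-1)² + 150*4² - 70*4²*(-1)))*32 = ((1 + 26*16 - 70*16*(-1))/(1 + 150*16 - 70*16*(-1)))*32 = ((1 + 416 + 1120)/(1 + 2400 + 1120))*32 = (1537/3521)*32 = 49184/3521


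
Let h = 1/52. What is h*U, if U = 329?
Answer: 329/52 ≈ 6.3269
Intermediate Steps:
h = 1/52 ≈ 0.019231
h*U = (1/52)*329 = 329/52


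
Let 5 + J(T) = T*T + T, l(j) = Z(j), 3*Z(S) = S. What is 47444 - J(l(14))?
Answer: 426803/9 ≈ 47423.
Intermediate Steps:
Z(S) = S/3
l(j) = j/3
J(T) = -5 + T + T² (J(T) = -5 + (T*T + T) = -5 + (T² + T) = -5 + (T + T²) = -5 + T + T²)
47444 - J(l(14)) = 47444 - (-5 + (⅓)*14 + ((⅓)*14)²) = 47444 - (-5 + 14/3 + (14/3)²) = 47444 - (-5 + 14/3 + 196/9) = 47444 - 1*193/9 = 47444 - 193/9 = 426803/9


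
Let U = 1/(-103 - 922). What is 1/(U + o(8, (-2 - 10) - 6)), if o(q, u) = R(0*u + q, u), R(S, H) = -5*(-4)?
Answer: 1025/20499 ≈ 0.050002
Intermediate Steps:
R(S, H) = 20
o(q, u) = 20
U = -1/1025 (U = 1/(-1025) = -1/1025 ≈ -0.00097561)
1/(U + o(8, (-2 - 10) - 6)) = 1/(-1/1025 + 20) = 1/(20499/1025) = 1025/20499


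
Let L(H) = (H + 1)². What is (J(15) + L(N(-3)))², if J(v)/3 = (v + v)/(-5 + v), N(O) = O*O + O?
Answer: 3364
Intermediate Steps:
N(O) = O + O² (N(O) = O² + O = O + O²)
L(H) = (1 + H)²
J(v) = 6*v/(-5 + v) (J(v) = 3*((v + v)/(-5 + v)) = 3*((2*v)/(-5 + v)) = 3*(2*v/(-5 + v)) = 6*v/(-5 + v))
(J(15) + L(N(-3)))² = (6*15/(-5 + 15) + (1 - 3*(1 - 3))²)² = (6*15/10 + (1 - 3*(-2))²)² = (6*15*(⅒) + (1 + 6)²)² = (9 + 7²)² = (9 + 49)² = 58² = 3364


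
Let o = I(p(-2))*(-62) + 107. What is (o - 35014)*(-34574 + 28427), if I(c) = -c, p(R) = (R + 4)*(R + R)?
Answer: 217622241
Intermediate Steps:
p(R) = 2*R*(4 + R) (p(R) = (4 + R)*(2*R) = 2*R*(4 + R))
o = -389 (o = -2*(-2)*(4 - 2)*(-62) + 107 = -2*(-2)*2*(-62) + 107 = -1*(-8)*(-62) + 107 = 8*(-62) + 107 = -496 + 107 = -389)
(o - 35014)*(-34574 + 28427) = (-389 - 35014)*(-34574 + 28427) = -35403*(-6147) = 217622241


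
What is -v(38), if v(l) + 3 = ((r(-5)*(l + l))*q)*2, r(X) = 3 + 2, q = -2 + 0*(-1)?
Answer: 1523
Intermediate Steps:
q = -2 (q = -2 + 0 = -2)
r(X) = 5
v(l) = -3 - 40*l (v(l) = -3 + ((5*(l + l))*(-2))*2 = -3 + ((5*(2*l))*(-2))*2 = -3 + ((10*l)*(-2))*2 = -3 - 20*l*2 = -3 - 40*l)
-v(38) = -(-3 - 40*38) = -(-3 - 1520) = -1*(-1523) = 1523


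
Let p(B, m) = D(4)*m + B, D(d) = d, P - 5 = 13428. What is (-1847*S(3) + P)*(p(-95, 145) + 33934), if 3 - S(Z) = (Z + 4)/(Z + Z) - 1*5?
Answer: 55884983/2 ≈ 2.7942e+7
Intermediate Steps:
P = 13433 (P = 5 + 13428 = 13433)
S(Z) = 8 - (4 + Z)/(2*Z) (S(Z) = 3 - ((Z + 4)/(Z + Z) - 1*5) = 3 - ((4 + Z)/((2*Z)) - 5) = 3 - ((4 + Z)*(1/(2*Z)) - 5) = 3 - ((4 + Z)/(2*Z) - 5) = 3 - (-5 + (4 + Z)/(2*Z)) = 3 + (5 - (4 + Z)/(2*Z)) = 8 - (4 + Z)/(2*Z))
p(B, m) = B + 4*m (p(B, m) = 4*m + B = B + 4*m)
(-1847*S(3) + P)*(p(-95, 145) + 33934) = (-1847*(15/2 - 2/3) + 13433)*((-95 + 4*145) + 33934) = (-1847*(15/2 - 2*⅓) + 13433)*((-95 + 580) + 33934) = (-1847*(15/2 - ⅔) + 13433)*(485 + 33934) = (-1847*41/6 + 13433)*34419 = (-75727/6 + 13433)*34419 = (4871/6)*34419 = 55884983/2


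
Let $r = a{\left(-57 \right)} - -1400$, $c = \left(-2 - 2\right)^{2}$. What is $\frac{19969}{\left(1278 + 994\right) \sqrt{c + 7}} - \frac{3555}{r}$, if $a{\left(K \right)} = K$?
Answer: $- \frac{45}{17} + \frac{19969 \sqrt{23}}{52256} \approx -0.81439$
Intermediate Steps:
$c = 16$ ($c = \left(-4\right)^{2} = 16$)
$r = 1343$ ($r = -57 - -1400 = -57 + 1400 = 1343$)
$\frac{19969}{\left(1278 + 994\right) \sqrt{c + 7}} - \frac{3555}{r} = \frac{19969}{\left(1278 + 994\right) \sqrt{16 + 7}} - \frac{3555}{1343} = \frac{19969}{2272 \sqrt{23}} - \frac{45}{17} = 19969 \frac{\sqrt{23}}{52256} - \frac{45}{17} = \frac{19969 \sqrt{23}}{52256} - \frac{45}{17} = - \frac{45}{17} + \frac{19969 \sqrt{23}}{52256}$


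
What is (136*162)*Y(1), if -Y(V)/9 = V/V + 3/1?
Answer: -793152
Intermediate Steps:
Y(V) = -36 (Y(V) = -9*(V/V + 3/1) = -9*(1 + 3*1) = -9*(1 + 3) = -9*4 = -36)
(136*162)*Y(1) = (136*162)*(-36) = 22032*(-36) = -793152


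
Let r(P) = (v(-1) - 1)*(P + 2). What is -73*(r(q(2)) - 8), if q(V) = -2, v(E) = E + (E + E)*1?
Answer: 584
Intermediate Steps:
v(E) = 3*E (v(E) = E + (2*E)*1 = E + 2*E = 3*E)
r(P) = -8 - 4*P (r(P) = (3*(-1) - 1)*(P + 2) = (-3 - 1)*(2 + P) = -4*(2 + P) = -8 - 4*P)
-73*(r(q(2)) - 8) = -73*((-8 - 4*(-2)) - 8) = -73*((-8 + 8) - 8) = -73*(0 - 8) = -73*(-8) = 584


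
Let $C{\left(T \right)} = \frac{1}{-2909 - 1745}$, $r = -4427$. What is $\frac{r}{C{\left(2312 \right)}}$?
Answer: $20603258$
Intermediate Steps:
$C{\left(T \right)} = - \frac{1}{4654}$ ($C{\left(T \right)} = \frac{1}{-4654} = - \frac{1}{4654}$)
$\frac{r}{C{\left(2312 \right)}} = - \frac{4427}{- \frac{1}{4654}} = \left(-4427\right) \left(-4654\right) = 20603258$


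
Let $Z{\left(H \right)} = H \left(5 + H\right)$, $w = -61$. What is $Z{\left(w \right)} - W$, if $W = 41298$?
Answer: $-37882$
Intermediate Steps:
$Z{\left(w \right)} - W = - 61 \left(5 - 61\right) - 41298 = \left(-61\right) \left(-56\right) - 41298 = 3416 - 41298 = -37882$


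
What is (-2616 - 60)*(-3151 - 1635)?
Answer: 12807336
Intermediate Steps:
(-2616 - 60)*(-3151 - 1635) = -2676*(-4786) = 12807336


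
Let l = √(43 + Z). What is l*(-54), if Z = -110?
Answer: -54*I*√67 ≈ -442.01*I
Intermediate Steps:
l = I*√67 (l = √(43 - 110) = √(-67) = I*√67 ≈ 8.1853*I)
l*(-54) = (I*√67)*(-54) = -54*I*√67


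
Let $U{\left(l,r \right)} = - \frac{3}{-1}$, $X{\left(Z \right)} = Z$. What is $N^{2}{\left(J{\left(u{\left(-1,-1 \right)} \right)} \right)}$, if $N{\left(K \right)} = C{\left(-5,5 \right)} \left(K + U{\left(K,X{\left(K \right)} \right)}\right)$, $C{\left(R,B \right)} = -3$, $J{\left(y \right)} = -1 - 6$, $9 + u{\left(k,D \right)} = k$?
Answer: $144$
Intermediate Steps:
$u{\left(k,D \right)} = -9 + k$
$U{\left(l,r \right)} = 3$ ($U{\left(l,r \right)} = \left(-3\right) \left(-1\right) = 3$)
$J{\left(y \right)} = -7$ ($J{\left(y \right)} = -1 - 6 = -7$)
$N{\left(K \right)} = -9 - 3 K$ ($N{\left(K \right)} = - 3 \left(K + 3\right) = - 3 \left(3 + K\right) = -9 - 3 K$)
$N^{2}{\left(J{\left(u{\left(-1,-1 \right)} \right)} \right)} = \left(-9 - -21\right)^{2} = \left(-9 + 21\right)^{2} = 12^{2} = 144$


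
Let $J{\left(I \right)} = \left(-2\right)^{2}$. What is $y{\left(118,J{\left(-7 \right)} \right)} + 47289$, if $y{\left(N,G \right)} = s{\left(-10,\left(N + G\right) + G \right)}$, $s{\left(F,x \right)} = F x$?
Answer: $46029$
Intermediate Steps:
$J{\left(I \right)} = 4$
$y{\left(N,G \right)} = - 20 G - 10 N$ ($y{\left(N,G \right)} = - 10 \left(\left(N + G\right) + G\right) = - 10 \left(\left(G + N\right) + G\right) = - 10 \left(N + 2 G\right) = - 20 G - 10 N$)
$y{\left(118,J{\left(-7 \right)} \right)} + 47289 = \left(\left(-20\right) 4 - 1180\right) + 47289 = \left(-80 - 1180\right) + 47289 = -1260 + 47289 = 46029$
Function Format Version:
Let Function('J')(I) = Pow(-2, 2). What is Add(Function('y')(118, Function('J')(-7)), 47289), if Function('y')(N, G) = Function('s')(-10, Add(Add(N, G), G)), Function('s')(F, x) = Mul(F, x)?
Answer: 46029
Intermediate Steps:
Function('J')(I) = 4
Function('y')(N, G) = Add(Mul(-20, G), Mul(-10, N)) (Function('y')(N, G) = Mul(-10, Add(Add(N, G), G)) = Mul(-10, Add(Add(G, N), G)) = Mul(-10, Add(N, Mul(2, G))) = Add(Mul(-20, G), Mul(-10, N)))
Add(Function('y')(118, Function('J')(-7)), 47289) = Add(Add(Mul(-20, 4), Mul(-10, 118)), 47289) = Add(Add(-80, -1180), 47289) = Add(-1260, 47289) = 46029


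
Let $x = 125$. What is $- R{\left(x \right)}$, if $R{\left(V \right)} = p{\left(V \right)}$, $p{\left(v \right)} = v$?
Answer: $-125$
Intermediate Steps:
$R{\left(V \right)} = V$
$- R{\left(x \right)} = \left(-1\right) 125 = -125$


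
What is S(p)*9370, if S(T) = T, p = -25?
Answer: -234250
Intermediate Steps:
S(p)*9370 = -25*9370 = -234250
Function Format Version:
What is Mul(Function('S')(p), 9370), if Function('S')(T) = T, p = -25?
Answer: -234250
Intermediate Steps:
Mul(Function('S')(p), 9370) = Mul(-25, 9370) = -234250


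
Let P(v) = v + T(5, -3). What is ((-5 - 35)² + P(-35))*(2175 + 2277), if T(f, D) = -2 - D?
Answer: 6971832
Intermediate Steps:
P(v) = 1 + v (P(v) = v + (-2 - 1*(-3)) = v + (-2 + 3) = v + 1 = 1 + v)
((-5 - 35)² + P(-35))*(2175 + 2277) = ((-5 - 35)² + (1 - 35))*(2175 + 2277) = ((-40)² - 34)*4452 = (1600 - 34)*4452 = 1566*4452 = 6971832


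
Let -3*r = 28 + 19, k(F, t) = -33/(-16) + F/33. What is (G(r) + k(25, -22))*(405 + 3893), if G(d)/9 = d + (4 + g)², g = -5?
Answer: -146576843/264 ≈ -5.5522e+5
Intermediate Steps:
k(F, t) = 33/16 + F/33 (k(F, t) = -33*(-1/16) + F*(1/33) = 33/16 + F/33)
r = -47/3 (r = -(28 + 19)/3 = -⅓*47 = -47/3 ≈ -15.667)
G(d) = 9 + 9*d (G(d) = 9*(d + (4 - 5)²) = 9*(d + (-1)²) = 9*(d + 1) = 9*(1 + d) = 9 + 9*d)
(G(r) + k(25, -22))*(405 + 3893) = ((9 + 9*(-47/3)) + (33/16 + (1/33)*25))*(405 + 3893) = ((9 - 141) + (33/16 + 25/33))*4298 = (-132 + 1489/528)*4298 = -68207/528*4298 = -146576843/264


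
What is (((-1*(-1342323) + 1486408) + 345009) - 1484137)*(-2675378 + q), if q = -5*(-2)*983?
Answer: -4503717897444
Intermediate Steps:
q = 9830 (q = 10*983 = 9830)
(((-1*(-1342323) + 1486408) + 345009) - 1484137)*(-2675378 + q) = (((-1*(-1342323) + 1486408) + 345009) - 1484137)*(-2675378 + 9830) = (((1342323 + 1486408) + 345009) - 1484137)*(-2665548) = ((2828731 + 345009) - 1484137)*(-2665548) = (3173740 - 1484137)*(-2665548) = 1689603*(-2665548) = -4503717897444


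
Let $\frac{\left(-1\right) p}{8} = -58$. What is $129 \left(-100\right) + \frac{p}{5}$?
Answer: $- \frac{64036}{5} \approx -12807.0$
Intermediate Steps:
$p = 464$ ($p = \left(-8\right) \left(-58\right) = 464$)
$129 \left(-100\right) + \frac{p}{5} = 129 \left(-100\right) + \frac{464}{5} = -12900 + 464 \cdot \frac{1}{5} = -12900 + \frac{464}{5} = - \frac{64036}{5}$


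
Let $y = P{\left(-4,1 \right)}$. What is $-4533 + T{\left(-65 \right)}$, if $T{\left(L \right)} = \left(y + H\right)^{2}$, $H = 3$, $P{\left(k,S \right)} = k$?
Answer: $-4532$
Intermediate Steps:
$y = -4$
$T{\left(L \right)} = 1$ ($T{\left(L \right)} = \left(-4 + 3\right)^{2} = \left(-1\right)^{2} = 1$)
$-4533 + T{\left(-65 \right)} = -4533 + 1 = -4532$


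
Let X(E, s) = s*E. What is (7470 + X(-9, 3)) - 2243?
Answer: 5200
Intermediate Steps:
X(E, s) = E*s
(7470 + X(-9, 3)) - 2243 = (7470 - 9*3) - 2243 = (7470 - 27) - 2243 = 7443 - 2243 = 5200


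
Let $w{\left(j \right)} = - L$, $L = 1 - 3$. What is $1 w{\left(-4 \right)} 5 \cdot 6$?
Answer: $60$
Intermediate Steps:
$L = -2$ ($L = 1 - 3 = -2$)
$w{\left(j \right)} = 2$ ($w{\left(j \right)} = \left(-1\right) \left(-2\right) = 2$)
$1 w{\left(-4 \right)} 5 \cdot 6 = 1 \cdot 2 \cdot 5 \cdot 6 = 1 \cdot 10 \cdot 6 = 1 \cdot 60 = 60$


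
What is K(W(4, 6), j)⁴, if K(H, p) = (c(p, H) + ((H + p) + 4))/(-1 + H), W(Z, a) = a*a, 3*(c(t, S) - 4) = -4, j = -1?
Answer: 390625/194481 ≈ 2.0086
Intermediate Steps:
c(t, S) = 8/3 (c(t, S) = 4 + (⅓)*(-4) = 4 - 4/3 = 8/3)
W(Z, a) = a²
K(H, p) = (20/3 + H + p)/(-1 + H) (K(H, p) = (8/3 + ((H + p) + 4))/(-1 + H) = (8/3 + (4 + H + p))/(-1 + H) = (20/3 + H + p)/(-1 + H))
K(W(4, 6), j)⁴ = ((20/3 + 6² - 1)/(-1 + 6²))⁴ = ((20/3 + 36 - 1)/(-1 + 36))⁴ = ((125/3)/35)⁴ = ((1/35)*(125/3))⁴ = (25/21)⁴ = 390625/194481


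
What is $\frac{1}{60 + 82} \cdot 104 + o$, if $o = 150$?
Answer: $\frac{10702}{71} \approx 150.73$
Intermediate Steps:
$\frac{1}{60 + 82} \cdot 104 + o = \frac{1}{60 + 82} \cdot 104 + 150 = \frac{1}{142} \cdot 104 + 150 = \frac{52}{71} + 150 = \frac{10702}{71}$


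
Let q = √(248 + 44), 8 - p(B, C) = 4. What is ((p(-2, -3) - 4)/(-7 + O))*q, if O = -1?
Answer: 0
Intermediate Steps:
p(B, C) = 4 (p(B, C) = 8 - 1*4 = 8 - 4 = 4)
q = 2*√73 (q = √292 = 2*√73 ≈ 17.088)
((p(-2, -3) - 4)/(-7 + O))*q = ((4 - 4)/(-7 - 1))*(2*√73) = (0/(-8))*(2*√73) = (0*(-⅛))*(2*√73) = 0*(2*√73) = 0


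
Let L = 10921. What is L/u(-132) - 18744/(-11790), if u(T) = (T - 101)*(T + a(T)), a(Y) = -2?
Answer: 1776079/915690 ≈ 1.9396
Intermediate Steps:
u(T) = (-101 + T)*(-2 + T) (u(T) = (T - 101)*(T - 2) = (-101 + T)*(-2 + T))
L/u(-132) - 18744/(-11790) = 10921/(202 + (-132)² - 103*(-132)) - 18744/(-11790) = 10921/(202 + 17424 + 13596) - 18744*(-1/11790) = 10921/31222 + 3124/1965 = 10921*(1/31222) + 3124/1965 = 163/466 + 3124/1965 = 1776079/915690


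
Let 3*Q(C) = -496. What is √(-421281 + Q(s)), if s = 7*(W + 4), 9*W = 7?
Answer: I*√3793017/3 ≈ 649.19*I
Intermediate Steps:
W = 7/9 (W = (⅑)*7 = 7/9 ≈ 0.77778)
s = 301/9 (s = 7*(7/9 + 4) = 7*(43/9) = 301/9 ≈ 33.444)
Q(C) = -496/3 (Q(C) = (⅓)*(-496) = -496/3)
√(-421281 + Q(s)) = √(-421281 - 496/3) = √(-1264339/3) = I*√3793017/3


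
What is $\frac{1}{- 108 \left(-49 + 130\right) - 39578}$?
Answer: $- \frac{1}{48326} \approx -2.0693 \cdot 10^{-5}$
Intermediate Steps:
$\frac{1}{- 108 \left(-49 + 130\right) - 39578} = \frac{1}{\left(-108\right) 81 - 39578} = \frac{1}{-8748 - 39578} = \frac{1}{-48326} = - \frac{1}{48326}$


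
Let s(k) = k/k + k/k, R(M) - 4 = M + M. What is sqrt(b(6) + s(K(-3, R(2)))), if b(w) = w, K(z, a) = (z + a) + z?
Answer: 2*sqrt(2) ≈ 2.8284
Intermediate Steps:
R(M) = 4 + 2*M (R(M) = 4 + (M + M) = 4 + 2*M)
K(z, a) = a + 2*z (K(z, a) = (a + z) + z = a + 2*z)
s(k) = 2 (s(k) = 1 + 1 = 2)
sqrt(b(6) + s(K(-3, R(2)))) = sqrt(6 + 2) = sqrt(8) = 2*sqrt(2)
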